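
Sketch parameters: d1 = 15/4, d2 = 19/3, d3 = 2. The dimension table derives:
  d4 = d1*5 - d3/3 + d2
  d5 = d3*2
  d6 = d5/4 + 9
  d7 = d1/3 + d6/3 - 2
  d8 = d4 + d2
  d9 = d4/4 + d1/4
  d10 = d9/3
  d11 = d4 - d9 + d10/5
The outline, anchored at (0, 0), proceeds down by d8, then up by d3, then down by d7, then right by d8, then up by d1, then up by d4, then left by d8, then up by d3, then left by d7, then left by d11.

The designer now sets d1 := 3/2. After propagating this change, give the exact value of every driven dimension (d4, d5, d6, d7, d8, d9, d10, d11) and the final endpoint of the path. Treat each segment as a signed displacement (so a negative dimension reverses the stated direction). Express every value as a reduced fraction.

d4 = 79/6
d5 = 4
d6 = 10
d7 = 11/6
d8 = 39/2
d9 = 11/3
d10 = 11/9
d11 = 877/90
endpoint = (-521/45, -8/3)

Apply edit: d1 := 3/2
  d4 = d1*5 - d3/3 + d2 = 79/6
  d5 = d3*2 = 4
  d6 = d5/4 + 9 = 10
  d7 = d1/3 + d6/3 - 2 = 11/6
  d8 = d4 + d2 = 39/2
  d9 = d4/4 + d1/4 = 11/3
  d10 = d9/3 = 11/9
  d11 = d4 - d9 + d10/5 = 877/90
Walk from origin (0, 0):
  seg 1: down by d8 = 39/2 → (0, -39/2)
  seg 2: up by d3 = 2 → (0, -35/2)
  seg 3: down by d7 = 11/6 → (0, -58/3)
  seg 4: right by d8 = 39/2 → (39/2, -58/3)
  seg 5: up by d1 = 3/2 → (39/2, -107/6)
  seg 6: up by d4 = 79/6 → (39/2, -14/3)
  seg 7: left by d8 = 39/2 → (0, -14/3)
  seg 8: up by d3 = 2 → (0, -8/3)
  seg 9: left by d7 = 11/6 → (-11/6, -8/3)
  seg 10: left by d11 = 877/90 → (-521/45, -8/3)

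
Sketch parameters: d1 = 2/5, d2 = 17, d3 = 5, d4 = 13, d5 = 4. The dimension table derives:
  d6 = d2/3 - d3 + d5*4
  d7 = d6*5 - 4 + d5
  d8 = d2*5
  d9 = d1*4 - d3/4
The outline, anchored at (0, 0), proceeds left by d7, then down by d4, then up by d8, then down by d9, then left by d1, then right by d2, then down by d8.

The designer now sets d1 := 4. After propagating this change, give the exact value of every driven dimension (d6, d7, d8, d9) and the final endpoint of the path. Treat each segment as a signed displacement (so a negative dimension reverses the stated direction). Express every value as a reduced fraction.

Apply edit: d1 := 4
  d6 = d2/3 - d3 + d5*4 = 50/3
  d7 = d6*5 - 4 + d5 = 250/3
  d8 = d2*5 = 85
  d9 = d1*4 - d3/4 = 59/4
Walk from origin (0, 0):
  seg 1: left by d7 = 250/3 → (-250/3, 0)
  seg 2: down by d4 = 13 → (-250/3, -13)
  seg 3: up by d8 = 85 → (-250/3, 72)
  seg 4: down by d9 = 59/4 → (-250/3, 229/4)
  seg 5: left by d1 = 4 → (-262/3, 229/4)
  seg 6: right by d2 = 17 → (-211/3, 229/4)
  seg 7: down by d8 = 85 → (-211/3, -111/4)

d6 = 50/3
d7 = 250/3
d8 = 85
d9 = 59/4
endpoint = (-211/3, -111/4)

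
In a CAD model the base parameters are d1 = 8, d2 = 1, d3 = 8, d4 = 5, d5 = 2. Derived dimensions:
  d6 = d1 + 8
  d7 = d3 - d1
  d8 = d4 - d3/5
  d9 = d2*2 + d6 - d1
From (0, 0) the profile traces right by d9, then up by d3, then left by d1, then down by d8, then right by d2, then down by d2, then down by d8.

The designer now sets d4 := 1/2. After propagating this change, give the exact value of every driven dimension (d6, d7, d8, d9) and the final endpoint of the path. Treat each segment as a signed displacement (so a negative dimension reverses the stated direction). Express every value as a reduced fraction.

d6 = 16
d7 = 0
d8 = -11/10
d9 = 10
endpoint = (3, 46/5)

Apply edit: d4 := 1/2
  d6 = d1 + 8 = 16
  d7 = d3 - d1 = 0
  d8 = d4 - d3/5 = -11/10
  d9 = d2*2 + d6 - d1 = 10
Walk from origin (0, 0):
  seg 1: right by d9 = 10 → (10, 0)
  seg 2: up by d3 = 8 → (10, 8)
  seg 3: left by d1 = 8 → (2, 8)
  seg 4: down by d8 = -11/10 → (2, 91/10)
  seg 5: right by d2 = 1 → (3, 91/10)
  seg 6: down by d2 = 1 → (3, 81/10)
  seg 7: down by d8 = -11/10 → (3, 46/5)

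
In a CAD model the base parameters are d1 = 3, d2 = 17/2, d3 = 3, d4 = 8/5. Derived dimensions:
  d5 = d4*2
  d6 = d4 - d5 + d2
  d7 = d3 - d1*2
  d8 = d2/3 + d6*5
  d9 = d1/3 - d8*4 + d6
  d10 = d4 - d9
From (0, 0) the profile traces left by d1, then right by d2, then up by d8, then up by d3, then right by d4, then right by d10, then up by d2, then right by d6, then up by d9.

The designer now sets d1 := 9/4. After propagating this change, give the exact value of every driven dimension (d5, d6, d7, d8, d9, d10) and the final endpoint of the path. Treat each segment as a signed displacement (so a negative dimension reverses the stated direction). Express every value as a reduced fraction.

Apply edit: d1 := 9/4
  d5 = d4*2 = 16/5
  d6 = d4 - d5 + d2 = 69/10
  d7 = d3 - d1*2 = -3/2
  d8 = d2/3 + d6*5 = 112/3
  d9 = d1/3 - d8*4 + d6 = -8501/60
  d10 = d4 - d9 = 8597/60
Walk from origin (0, 0):
  seg 1: left by d1 = 9/4 → (-9/4, 0)
  seg 2: right by d2 = 17/2 → (25/4, 0)
  seg 3: up by d8 = 112/3 → (25/4, 112/3)
  seg 4: up by d3 = 3 → (25/4, 121/3)
  seg 5: right by d4 = 8/5 → (157/20, 121/3)
  seg 6: right by d10 = 8597/60 → (2267/15, 121/3)
  seg 7: up by d2 = 17/2 → (2267/15, 293/6)
  seg 8: right by d6 = 69/10 → (4741/30, 293/6)
  seg 9: up by d9 = -8501/60 → (4741/30, -1857/20)

d5 = 16/5
d6 = 69/10
d7 = -3/2
d8 = 112/3
d9 = -8501/60
d10 = 8597/60
endpoint = (4741/30, -1857/20)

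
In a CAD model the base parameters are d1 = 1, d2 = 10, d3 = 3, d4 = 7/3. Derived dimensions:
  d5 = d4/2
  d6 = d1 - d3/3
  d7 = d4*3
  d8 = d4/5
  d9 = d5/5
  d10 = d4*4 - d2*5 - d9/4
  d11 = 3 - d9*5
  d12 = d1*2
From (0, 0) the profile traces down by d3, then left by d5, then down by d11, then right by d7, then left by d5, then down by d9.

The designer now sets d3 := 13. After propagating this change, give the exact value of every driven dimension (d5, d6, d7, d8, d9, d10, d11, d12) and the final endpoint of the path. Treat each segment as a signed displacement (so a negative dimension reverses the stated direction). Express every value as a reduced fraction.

Apply edit: d3 := 13
  d5 = d4/2 = 7/6
  d6 = d1 - d3/3 = -10/3
  d7 = d4*3 = 7
  d8 = d4/5 = 7/15
  d9 = d5/5 = 7/30
  d10 = d4*4 - d2*5 - d9/4 = -1629/40
  d11 = 3 - d9*5 = 11/6
  d12 = d1*2 = 2
Walk from origin (0, 0):
  seg 1: down by d3 = 13 → (0, -13)
  seg 2: left by d5 = 7/6 → (-7/6, -13)
  seg 3: down by d11 = 11/6 → (-7/6, -89/6)
  seg 4: right by d7 = 7 → (35/6, -89/6)
  seg 5: left by d5 = 7/6 → (14/3, -89/6)
  seg 6: down by d9 = 7/30 → (14/3, -226/15)

d5 = 7/6
d6 = -10/3
d7 = 7
d8 = 7/15
d9 = 7/30
d10 = -1629/40
d11 = 11/6
d12 = 2
endpoint = (14/3, -226/15)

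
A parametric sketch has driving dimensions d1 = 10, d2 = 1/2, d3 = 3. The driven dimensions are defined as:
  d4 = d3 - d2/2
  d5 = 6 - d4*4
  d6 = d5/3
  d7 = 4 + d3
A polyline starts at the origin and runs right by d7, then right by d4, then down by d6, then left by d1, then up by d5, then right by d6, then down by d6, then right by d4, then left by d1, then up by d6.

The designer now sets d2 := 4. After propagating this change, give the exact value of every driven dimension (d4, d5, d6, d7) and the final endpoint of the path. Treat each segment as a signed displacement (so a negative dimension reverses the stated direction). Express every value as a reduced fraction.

d4 = 1
d5 = 2
d6 = 2/3
d7 = 7
endpoint = (-31/3, 4/3)

Apply edit: d2 := 4
  d4 = d3 - d2/2 = 1
  d5 = 6 - d4*4 = 2
  d6 = d5/3 = 2/3
  d7 = 4 + d3 = 7
Walk from origin (0, 0):
  seg 1: right by d7 = 7 → (7, 0)
  seg 2: right by d4 = 1 → (8, 0)
  seg 3: down by d6 = 2/3 → (8, -2/3)
  seg 4: left by d1 = 10 → (-2, -2/3)
  seg 5: up by d5 = 2 → (-2, 4/3)
  seg 6: right by d6 = 2/3 → (-4/3, 4/3)
  seg 7: down by d6 = 2/3 → (-4/3, 2/3)
  seg 8: right by d4 = 1 → (-1/3, 2/3)
  seg 9: left by d1 = 10 → (-31/3, 2/3)
  seg 10: up by d6 = 2/3 → (-31/3, 4/3)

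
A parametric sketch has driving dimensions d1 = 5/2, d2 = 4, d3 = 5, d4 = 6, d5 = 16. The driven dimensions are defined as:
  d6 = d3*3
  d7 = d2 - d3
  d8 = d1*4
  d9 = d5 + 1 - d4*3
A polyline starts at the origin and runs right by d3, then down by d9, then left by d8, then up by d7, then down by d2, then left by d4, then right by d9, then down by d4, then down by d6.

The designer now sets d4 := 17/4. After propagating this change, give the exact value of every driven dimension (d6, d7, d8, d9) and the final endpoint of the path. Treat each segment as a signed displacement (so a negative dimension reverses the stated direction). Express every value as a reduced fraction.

d6 = 15
d7 = -1
d8 = 10
d9 = 17/4
endpoint = (-5, -57/2)

Apply edit: d4 := 17/4
  d6 = d3*3 = 15
  d7 = d2 - d3 = -1
  d8 = d1*4 = 10
  d9 = d5 + 1 - d4*3 = 17/4
Walk from origin (0, 0):
  seg 1: right by d3 = 5 → (5, 0)
  seg 2: down by d9 = 17/4 → (5, -17/4)
  seg 3: left by d8 = 10 → (-5, -17/4)
  seg 4: up by d7 = -1 → (-5, -21/4)
  seg 5: down by d2 = 4 → (-5, -37/4)
  seg 6: left by d4 = 17/4 → (-37/4, -37/4)
  seg 7: right by d9 = 17/4 → (-5, -37/4)
  seg 8: down by d4 = 17/4 → (-5, -27/2)
  seg 9: down by d6 = 15 → (-5, -57/2)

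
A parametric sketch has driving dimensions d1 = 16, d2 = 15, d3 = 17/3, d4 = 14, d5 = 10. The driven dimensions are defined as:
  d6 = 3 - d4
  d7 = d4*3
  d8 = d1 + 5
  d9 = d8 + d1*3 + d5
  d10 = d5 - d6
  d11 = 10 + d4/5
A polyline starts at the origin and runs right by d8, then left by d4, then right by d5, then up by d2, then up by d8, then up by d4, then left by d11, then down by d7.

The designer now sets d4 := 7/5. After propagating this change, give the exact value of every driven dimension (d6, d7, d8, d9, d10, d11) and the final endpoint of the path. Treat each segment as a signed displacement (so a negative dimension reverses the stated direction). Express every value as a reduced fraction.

d6 = 8/5
d7 = 21/5
d8 = 21
d9 = 79
d10 = 42/5
d11 = 257/25
endpoint = (483/25, 166/5)

Apply edit: d4 := 7/5
  d6 = 3 - d4 = 8/5
  d7 = d4*3 = 21/5
  d8 = d1 + 5 = 21
  d9 = d8 + d1*3 + d5 = 79
  d10 = d5 - d6 = 42/5
  d11 = 10 + d4/5 = 257/25
Walk from origin (0, 0):
  seg 1: right by d8 = 21 → (21, 0)
  seg 2: left by d4 = 7/5 → (98/5, 0)
  seg 3: right by d5 = 10 → (148/5, 0)
  seg 4: up by d2 = 15 → (148/5, 15)
  seg 5: up by d8 = 21 → (148/5, 36)
  seg 6: up by d4 = 7/5 → (148/5, 187/5)
  seg 7: left by d11 = 257/25 → (483/25, 187/5)
  seg 8: down by d7 = 21/5 → (483/25, 166/5)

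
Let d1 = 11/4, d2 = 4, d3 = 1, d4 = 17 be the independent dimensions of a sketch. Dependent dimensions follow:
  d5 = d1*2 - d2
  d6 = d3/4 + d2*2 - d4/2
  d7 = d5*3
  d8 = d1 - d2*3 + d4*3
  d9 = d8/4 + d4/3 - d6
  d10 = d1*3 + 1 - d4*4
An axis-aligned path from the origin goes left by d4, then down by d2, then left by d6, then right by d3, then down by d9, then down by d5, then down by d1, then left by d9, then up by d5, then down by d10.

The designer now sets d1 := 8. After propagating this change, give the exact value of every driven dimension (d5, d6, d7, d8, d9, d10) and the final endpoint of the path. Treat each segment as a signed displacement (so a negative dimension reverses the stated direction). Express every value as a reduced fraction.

d5 = 12
d6 = -1/4
d7 = 36
d8 = 47
d9 = 53/3
d10 = -43
endpoint = (-401/12, 40/3)

Apply edit: d1 := 8
  d5 = d1*2 - d2 = 12
  d6 = d3/4 + d2*2 - d4/2 = -1/4
  d7 = d5*3 = 36
  d8 = d1 - d2*3 + d4*3 = 47
  d9 = d8/4 + d4/3 - d6 = 53/3
  d10 = d1*3 + 1 - d4*4 = -43
Walk from origin (0, 0):
  seg 1: left by d4 = 17 → (-17, 0)
  seg 2: down by d2 = 4 → (-17, -4)
  seg 3: left by d6 = -1/4 → (-67/4, -4)
  seg 4: right by d3 = 1 → (-63/4, -4)
  seg 5: down by d9 = 53/3 → (-63/4, -65/3)
  seg 6: down by d5 = 12 → (-63/4, -101/3)
  seg 7: down by d1 = 8 → (-63/4, -125/3)
  seg 8: left by d9 = 53/3 → (-401/12, -125/3)
  seg 9: up by d5 = 12 → (-401/12, -89/3)
  seg 10: down by d10 = -43 → (-401/12, 40/3)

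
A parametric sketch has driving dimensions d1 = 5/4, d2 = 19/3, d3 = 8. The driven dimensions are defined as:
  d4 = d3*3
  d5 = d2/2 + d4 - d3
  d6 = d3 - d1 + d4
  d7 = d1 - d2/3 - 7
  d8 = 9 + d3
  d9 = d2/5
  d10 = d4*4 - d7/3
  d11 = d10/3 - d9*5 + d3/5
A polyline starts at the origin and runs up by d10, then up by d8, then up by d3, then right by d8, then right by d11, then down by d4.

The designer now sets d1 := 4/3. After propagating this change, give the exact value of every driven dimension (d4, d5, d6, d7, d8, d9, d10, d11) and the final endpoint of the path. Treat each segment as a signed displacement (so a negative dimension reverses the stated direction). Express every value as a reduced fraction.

Apply edit: d1 := 4/3
  d4 = d3*3 = 24
  d5 = d2/2 + d4 - d3 = 115/6
  d6 = d3 - d1 + d4 = 92/3
  d7 = d1 - d2/3 - 7 = -70/9
  d8 = 9 + d3 = 17
  d9 = d2/5 = 19/15
  d10 = d4*4 - d7/3 = 2662/27
  d11 = d10/3 - d9*5 + d3/5 = 11393/405
Walk from origin (0, 0):
  seg 1: up by d10 = 2662/27 → (0, 2662/27)
  seg 2: up by d8 = 17 → (0, 3121/27)
  seg 3: up by d3 = 8 → (0, 3337/27)
  seg 4: right by d8 = 17 → (17, 3337/27)
  seg 5: right by d11 = 11393/405 → (18278/405, 3337/27)
  seg 6: down by d4 = 24 → (18278/405, 2689/27)

d4 = 24
d5 = 115/6
d6 = 92/3
d7 = -70/9
d8 = 17
d9 = 19/15
d10 = 2662/27
d11 = 11393/405
endpoint = (18278/405, 2689/27)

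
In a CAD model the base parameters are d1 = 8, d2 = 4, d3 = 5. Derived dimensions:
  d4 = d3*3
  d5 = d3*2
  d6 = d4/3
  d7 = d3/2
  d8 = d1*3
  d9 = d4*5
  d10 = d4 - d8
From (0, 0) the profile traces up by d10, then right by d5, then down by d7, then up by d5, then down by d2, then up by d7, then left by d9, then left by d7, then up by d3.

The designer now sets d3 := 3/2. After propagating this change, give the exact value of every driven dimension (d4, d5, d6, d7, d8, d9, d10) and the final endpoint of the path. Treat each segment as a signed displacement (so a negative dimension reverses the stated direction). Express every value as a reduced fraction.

d4 = 9/2
d5 = 3
d6 = 3/2
d7 = 3/4
d8 = 24
d9 = 45/2
d10 = -39/2
endpoint = (-81/4, -19)

Apply edit: d3 := 3/2
  d4 = d3*3 = 9/2
  d5 = d3*2 = 3
  d6 = d4/3 = 3/2
  d7 = d3/2 = 3/4
  d8 = d1*3 = 24
  d9 = d4*5 = 45/2
  d10 = d4 - d8 = -39/2
Walk from origin (0, 0):
  seg 1: up by d10 = -39/2 → (0, -39/2)
  seg 2: right by d5 = 3 → (3, -39/2)
  seg 3: down by d7 = 3/4 → (3, -81/4)
  seg 4: up by d5 = 3 → (3, -69/4)
  seg 5: down by d2 = 4 → (3, -85/4)
  seg 6: up by d7 = 3/4 → (3, -41/2)
  seg 7: left by d9 = 45/2 → (-39/2, -41/2)
  seg 8: left by d7 = 3/4 → (-81/4, -41/2)
  seg 9: up by d3 = 3/2 → (-81/4, -19)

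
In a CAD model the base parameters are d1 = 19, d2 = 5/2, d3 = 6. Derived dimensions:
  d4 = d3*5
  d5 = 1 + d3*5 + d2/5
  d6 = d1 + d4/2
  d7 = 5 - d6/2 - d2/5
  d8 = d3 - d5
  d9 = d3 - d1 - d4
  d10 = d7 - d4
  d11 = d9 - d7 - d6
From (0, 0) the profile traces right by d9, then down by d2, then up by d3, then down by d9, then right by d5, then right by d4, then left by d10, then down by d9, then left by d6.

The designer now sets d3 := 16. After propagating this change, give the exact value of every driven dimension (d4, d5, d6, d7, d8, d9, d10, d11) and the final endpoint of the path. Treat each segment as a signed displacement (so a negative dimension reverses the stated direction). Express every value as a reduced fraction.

d4 = 80
d5 = 163/2
d6 = 59
d7 = -25
d8 = -131/2
d9 = -83
d10 = -105
d11 = -117
endpoint = (249/2, 359/2)

Apply edit: d3 := 16
  d4 = d3*5 = 80
  d5 = 1 + d3*5 + d2/5 = 163/2
  d6 = d1 + d4/2 = 59
  d7 = 5 - d6/2 - d2/5 = -25
  d8 = d3 - d5 = -131/2
  d9 = d3 - d1 - d4 = -83
  d10 = d7 - d4 = -105
  d11 = d9 - d7 - d6 = -117
Walk from origin (0, 0):
  seg 1: right by d9 = -83 → (-83, 0)
  seg 2: down by d2 = 5/2 → (-83, -5/2)
  seg 3: up by d3 = 16 → (-83, 27/2)
  seg 4: down by d9 = -83 → (-83, 193/2)
  seg 5: right by d5 = 163/2 → (-3/2, 193/2)
  seg 6: right by d4 = 80 → (157/2, 193/2)
  seg 7: left by d10 = -105 → (367/2, 193/2)
  seg 8: down by d9 = -83 → (367/2, 359/2)
  seg 9: left by d6 = 59 → (249/2, 359/2)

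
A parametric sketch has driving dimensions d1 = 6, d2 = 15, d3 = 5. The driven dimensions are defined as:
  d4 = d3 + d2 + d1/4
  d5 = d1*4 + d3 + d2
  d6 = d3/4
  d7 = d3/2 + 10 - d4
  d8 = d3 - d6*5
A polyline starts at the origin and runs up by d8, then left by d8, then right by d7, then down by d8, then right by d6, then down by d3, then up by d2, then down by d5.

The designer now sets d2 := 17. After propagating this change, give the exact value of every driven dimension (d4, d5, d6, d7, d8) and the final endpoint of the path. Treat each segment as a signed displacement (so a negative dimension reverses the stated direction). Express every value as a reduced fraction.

Apply edit: d2 := 17
  d4 = d3 + d2 + d1/4 = 47/2
  d5 = d1*4 + d3 + d2 = 46
  d6 = d3/4 = 5/4
  d7 = d3/2 + 10 - d4 = -11
  d8 = d3 - d6*5 = -5/4
Walk from origin (0, 0):
  seg 1: up by d8 = -5/4 → (0, -5/4)
  seg 2: left by d8 = -5/4 → (5/4, -5/4)
  seg 3: right by d7 = -11 → (-39/4, -5/4)
  seg 4: down by d8 = -5/4 → (-39/4, 0)
  seg 5: right by d6 = 5/4 → (-17/2, 0)
  seg 6: down by d3 = 5 → (-17/2, -5)
  seg 7: up by d2 = 17 → (-17/2, 12)
  seg 8: down by d5 = 46 → (-17/2, -34)

d4 = 47/2
d5 = 46
d6 = 5/4
d7 = -11
d8 = -5/4
endpoint = (-17/2, -34)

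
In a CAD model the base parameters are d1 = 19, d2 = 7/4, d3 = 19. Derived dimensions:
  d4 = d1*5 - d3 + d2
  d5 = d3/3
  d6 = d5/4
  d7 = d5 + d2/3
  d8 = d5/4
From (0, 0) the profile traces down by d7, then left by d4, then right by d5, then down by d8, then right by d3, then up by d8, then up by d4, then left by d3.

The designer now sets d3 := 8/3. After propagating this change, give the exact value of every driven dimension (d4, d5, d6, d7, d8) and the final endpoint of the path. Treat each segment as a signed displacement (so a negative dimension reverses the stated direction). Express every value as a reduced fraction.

Apply edit: d3 := 8/3
  d4 = d1*5 - d3 + d2 = 1129/12
  d5 = d3/3 = 8/9
  d6 = d5/4 = 2/9
  d7 = d5 + d2/3 = 53/36
  d8 = d5/4 = 2/9
Walk from origin (0, 0):
  seg 1: down by d7 = 53/36 → (0, -53/36)
  seg 2: left by d4 = 1129/12 → (-1129/12, -53/36)
  seg 3: right by d5 = 8/9 → (-3355/36, -53/36)
  seg 4: down by d8 = 2/9 → (-3355/36, -61/36)
  seg 5: right by d3 = 8/3 → (-3259/36, -61/36)
  seg 6: up by d8 = 2/9 → (-3259/36, -53/36)
  seg 7: up by d4 = 1129/12 → (-3259/36, 1667/18)
  seg 8: left by d3 = 8/3 → (-3355/36, 1667/18)

d4 = 1129/12
d5 = 8/9
d6 = 2/9
d7 = 53/36
d8 = 2/9
endpoint = (-3355/36, 1667/18)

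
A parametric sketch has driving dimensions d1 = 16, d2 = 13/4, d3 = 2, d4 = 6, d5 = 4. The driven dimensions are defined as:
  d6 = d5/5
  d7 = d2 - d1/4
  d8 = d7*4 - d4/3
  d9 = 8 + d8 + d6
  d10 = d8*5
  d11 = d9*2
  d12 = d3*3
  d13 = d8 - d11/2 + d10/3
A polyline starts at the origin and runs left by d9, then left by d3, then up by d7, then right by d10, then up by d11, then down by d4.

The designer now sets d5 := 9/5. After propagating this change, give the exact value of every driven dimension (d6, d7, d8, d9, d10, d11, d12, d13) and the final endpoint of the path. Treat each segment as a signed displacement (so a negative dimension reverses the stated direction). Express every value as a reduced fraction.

Apply edit: d5 := 9/5
  d6 = d5/5 = 9/25
  d7 = d2 - d1/4 = -3/4
  d8 = d7*4 - d4/3 = -5
  d9 = 8 + d8 + d6 = 84/25
  d10 = d8*5 = -25
  d11 = d9*2 = 168/25
  d12 = d3*3 = 6
  d13 = d8 - d11/2 + d10/3 = -1252/75
Walk from origin (0, 0):
  seg 1: left by d9 = 84/25 → (-84/25, 0)
  seg 2: left by d3 = 2 → (-134/25, 0)
  seg 3: up by d7 = -3/4 → (-134/25, -3/4)
  seg 4: right by d10 = -25 → (-759/25, -3/4)
  seg 5: up by d11 = 168/25 → (-759/25, 597/100)
  seg 6: down by d4 = 6 → (-759/25, -3/100)

d6 = 9/25
d7 = -3/4
d8 = -5
d9 = 84/25
d10 = -25
d11 = 168/25
d12 = 6
d13 = -1252/75
endpoint = (-759/25, -3/100)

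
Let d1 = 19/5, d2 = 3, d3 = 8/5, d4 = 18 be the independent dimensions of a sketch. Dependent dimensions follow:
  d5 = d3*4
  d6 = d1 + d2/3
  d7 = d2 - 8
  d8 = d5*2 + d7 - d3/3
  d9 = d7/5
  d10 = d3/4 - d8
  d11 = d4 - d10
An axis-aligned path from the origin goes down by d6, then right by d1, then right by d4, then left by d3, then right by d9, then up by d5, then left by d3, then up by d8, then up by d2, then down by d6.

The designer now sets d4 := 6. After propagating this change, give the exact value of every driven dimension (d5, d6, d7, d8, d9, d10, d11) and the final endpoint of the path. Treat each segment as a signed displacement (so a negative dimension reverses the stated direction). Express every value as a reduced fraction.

d5 = 32/5
d6 = 24/5
d7 = -5
d8 = 109/15
d9 = -1
d10 = -103/15
d11 = 193/15
endpoint = (28/5, 106/15)

Apply edit: d4 := 6
  d5 = d3*4 = 32/5
  d6 = d1 + d2/3 = 24/5
  d7 = d2 - 8 = -5
  d8 = d5*2 + d7 - d3/3 = 109/15
  d9 = d7/5 = -1
  d10 = d3/4 - d8 = -103/15
  d11 = d4 - d10 = 193/15
Walk from origin (0, 0):
  seg 1: down by d6 = 24/5 → (0, -24/5)
  seg 2: right by d1 = 19/5 → (19/5, -24/5)
  seg 3: right by d4 = 6 → (49/5, -24/5)
  seg 4: left by d3 = 8/5 → (41/5, -24/5)
  seg 5: right by d9 = -1 → (36/5, -24/5)
  seg 6: up by d5 = 32/5 → (36/5, 8/5)
  seg 7: left by d3 = 8/5 → (28/5, 8/5)
  seg 8: up by d8 = 109/15 → (28/5, 133/15)
  seg 9: up by d2 = 3 → (28/5, 178/15)
  seg 10: down by d6 = 24/5 → (28/5, 106/15)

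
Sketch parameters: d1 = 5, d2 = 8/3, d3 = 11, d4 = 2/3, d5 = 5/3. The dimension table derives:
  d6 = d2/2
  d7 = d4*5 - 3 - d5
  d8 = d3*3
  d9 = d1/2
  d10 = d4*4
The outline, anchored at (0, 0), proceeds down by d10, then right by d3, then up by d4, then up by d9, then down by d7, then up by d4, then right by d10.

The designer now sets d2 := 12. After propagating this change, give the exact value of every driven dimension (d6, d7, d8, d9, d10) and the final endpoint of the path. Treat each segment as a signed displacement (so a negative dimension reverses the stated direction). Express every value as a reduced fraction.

d6 = 6
d7 = -4/3
d8 = 33
d9 = 5/2
d10 = 8/3
endpoint = (41/3, 5/2)

Apply edit: d2 := 12
  d6 = d2/2 = 6
  d7 = d4*5 - 3 - d5 = -4/3
  d8 = d3*3 = 33
  d9 = d1/2 = 5/2
  d10 = d4*4 = 8/3
Walk from origin (0, 0):
  seg 1: down by d10 = 8/3 → (0, -8/3)
  seg 2: right by d3 = 11 → (11, -8/3)
  seg 3: up by d4 = 2/3 → (11, -2)
  seg 4: up by d9 = 5/2 → (11, 1/2)
  seg 5: down by d7 = -4/3 → (11, 11/6)
  seg 6: up by d4 = 2/3 → (11, 5/2)
  seg 7: right by d10 = 8/3 → (41/3, 5/2)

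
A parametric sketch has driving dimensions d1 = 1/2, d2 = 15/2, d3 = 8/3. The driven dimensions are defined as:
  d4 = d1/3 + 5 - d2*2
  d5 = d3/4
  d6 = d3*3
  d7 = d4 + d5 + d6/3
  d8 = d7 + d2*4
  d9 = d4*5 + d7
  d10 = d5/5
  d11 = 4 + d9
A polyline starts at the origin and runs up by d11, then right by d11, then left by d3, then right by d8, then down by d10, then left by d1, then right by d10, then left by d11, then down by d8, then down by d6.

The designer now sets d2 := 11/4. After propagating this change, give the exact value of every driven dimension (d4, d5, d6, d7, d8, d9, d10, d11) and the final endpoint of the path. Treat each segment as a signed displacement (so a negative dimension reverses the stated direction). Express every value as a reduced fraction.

d4 = -1/3
d5 = 2/3
d6 = 8
d7 = 3
d8 = 14
d9 = 4/3
d10 = 2/15
d11 = 16/3
endpoint = (329/30, -84/5)

Apply edit: d2 := 11/4
  d4 = d1/3 + 5 - d2*2 = -1/3
  d5 = d3/4 = 2/3
  d6 = d3*3 = 8
  d7 = d4 + d5 + d6/3 = 3
  d8 = d7 + d2*4 = 14
  d9 = d4*5 + d7 = 4/3
  d10 = d5/5 = 2/15
  d11 = 4 + d9 = 16/3
Walk from origin (0, 0):
  seg 1: up by d11 = 16/3 → (0, 16/3)
  seg 2: right by d11 = 16/3 → (16/3, 16/3)
  seg 3: left by d3 = 8/3 → (8/3, 16/3)
  seg 4: right by d8 = 14 → (50/3, 16/3)
  seg 5: down by d10 = 2/15 → (50/3, 26/5)
  seg 6: left by d1 = 1/2 → (97/6, 26/5)
  seg 7: right by d10 = 2/15 → (163/10, 26/5)
  seg 8: left by d11 = 16/3 → (329/30, 26/5)
  seg 9: down by d8 = 14 → (329/30, -44/5)
  seg 10: down by d6 = 8 → (329/30, -84/5)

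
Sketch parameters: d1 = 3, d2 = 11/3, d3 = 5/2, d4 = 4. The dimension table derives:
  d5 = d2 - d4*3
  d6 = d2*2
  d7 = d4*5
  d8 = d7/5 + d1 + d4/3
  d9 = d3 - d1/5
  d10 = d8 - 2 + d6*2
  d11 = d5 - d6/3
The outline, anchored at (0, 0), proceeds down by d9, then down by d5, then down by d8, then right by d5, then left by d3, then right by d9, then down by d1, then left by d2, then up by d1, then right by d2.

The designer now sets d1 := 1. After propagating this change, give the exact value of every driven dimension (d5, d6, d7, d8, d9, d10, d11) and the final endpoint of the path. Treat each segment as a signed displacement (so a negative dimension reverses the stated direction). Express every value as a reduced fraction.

Apply edit: d1 := 1
  d5 = d2 - d4*3 = -25/3
  d6 = d2*2 = 22/3
  d7 = d4*5 = 20
  d8 = d7/5 + d1 + d4/3 = 19/3
  d9 = d3 - d1/5 = 23/10
  d10 = d8 - 2 + d6*2 = 19
  d11 = d5 - d6/3 = -97/9
Walk from origin (0, 0):
  seg 1: down by d9 = 23/10 → (0, -23/10)
  seg 2: down by d5 = -25/3 → (0, 181/30)
  seg 3: down by d8 = 19/3 → (0, -3/10)
  seg 4: right by d5 = -25/3 → (-25/3, -3/10)
  seg 5: left by d3 = 5/2 → (-65/6, -3/10)
  seg 6: right by d9 = 23/10 → (-128/15, -3/10)
  seg 7: down by d1 = 1 → (-128/15, -13/10)
  seg 8: left by d2 = 11/3 → (-61/5, -13/10)
  seg 9: up by d1 = 1 → (-61/5, -3/10)
  seg 10: right by d2 = 11/3 → (-128/15, -3/10)

d5 = -25/3
d6 = 22/3
d7 = 20
d8 = 19/3
d9 = 23/10
d10 = 19
d11 = -97/9
endpoint = (-128/15, -3/10)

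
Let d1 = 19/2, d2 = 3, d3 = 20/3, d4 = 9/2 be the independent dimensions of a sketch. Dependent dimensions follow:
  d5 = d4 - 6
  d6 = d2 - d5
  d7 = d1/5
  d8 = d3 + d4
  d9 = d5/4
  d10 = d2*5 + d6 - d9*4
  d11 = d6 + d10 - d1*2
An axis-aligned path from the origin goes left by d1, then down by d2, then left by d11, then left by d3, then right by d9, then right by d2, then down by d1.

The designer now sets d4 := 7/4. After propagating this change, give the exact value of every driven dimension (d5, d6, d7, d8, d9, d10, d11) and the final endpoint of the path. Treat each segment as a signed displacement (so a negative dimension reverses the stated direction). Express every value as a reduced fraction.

d5 = -17/4
d6 = 29/4
d7 = 19/10
d8 = 101/12
d9 = -17/16
d10 = 53/2
d11 = 59/4
endpoint = (-1391/48, -25/2)

Apply edit: d4 := 7/4
  d5 = d4 - 6 = -17/4
  d6 = d2 - d5 = 29/4
  d7 = d1/5 = 19/10
  d8 = d3 + d4 = 101/12
  d9 = d5/4 = -17/16
  d10 = d2*5 + d6 - d9*4 = 53/2
  d11 = d6 + d10 - d1*2 = 59/4
Walk from origin (0, 0):
  seg 1: left by d1 = 19/2 → (-19/2, 0)
  seg 2: down by d2 = 3 → (-19/2, -3)
  seg 3: left by d11 = 59/4 → (-97/4, -3)
  seg 4: left by d3 = 20/3 → (-371/12, -3)
  seg 5: right by d9 = -17/16 → (-1535/48, -3)
  seg 6: right by d2 = 3 → (-1391/48, -3)
  seg 7: down by d1 = 19/2 → (-1391/48, -25/2)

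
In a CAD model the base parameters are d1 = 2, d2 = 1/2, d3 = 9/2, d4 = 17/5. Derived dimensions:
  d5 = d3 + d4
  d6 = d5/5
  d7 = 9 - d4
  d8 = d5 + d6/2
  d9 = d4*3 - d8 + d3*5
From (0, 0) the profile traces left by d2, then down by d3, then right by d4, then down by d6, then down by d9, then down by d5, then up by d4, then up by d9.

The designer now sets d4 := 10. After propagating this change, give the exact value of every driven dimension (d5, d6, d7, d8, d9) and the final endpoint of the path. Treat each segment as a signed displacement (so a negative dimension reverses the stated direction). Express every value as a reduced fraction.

d5 = 29/2
d6 = 29/10
d7 = -1
d8 = 319/20
d9 = 731/20
endpoint = (19/2, -119/10)

Apply edit: d4 := 10
  d5 = d3 + d4 = 29/2
  d6 = d5/5 = 29/10
  d7 = 9 - d4 = -1
  d8 = d5 + d6/2 = 319/20
  d9 = d4*3 - d8 + d3*5 = 731/20
Walk from origin (0, 0):
  seg 1: left by d2 = 1/2 → (-1/2, 0)
  seg 2: down by d3 = 9/2 → (-1/2, -9/2)
  seg 3: right by d4 = 10 → (19/2, -9/2)
  seg 4: down by d6 = 29/10 → (19/2, -37/5)
  seg 5: down by d9 = 731/20 → (19/2, -879/20)
  seg 6: down by d5 = 29/2 → (19/2, -1169/20)
  seg 7: up by d4 = 10 → (19/2, -969/20)
  seg 8: up by d9 = 731/20 → (19/2, -119/10)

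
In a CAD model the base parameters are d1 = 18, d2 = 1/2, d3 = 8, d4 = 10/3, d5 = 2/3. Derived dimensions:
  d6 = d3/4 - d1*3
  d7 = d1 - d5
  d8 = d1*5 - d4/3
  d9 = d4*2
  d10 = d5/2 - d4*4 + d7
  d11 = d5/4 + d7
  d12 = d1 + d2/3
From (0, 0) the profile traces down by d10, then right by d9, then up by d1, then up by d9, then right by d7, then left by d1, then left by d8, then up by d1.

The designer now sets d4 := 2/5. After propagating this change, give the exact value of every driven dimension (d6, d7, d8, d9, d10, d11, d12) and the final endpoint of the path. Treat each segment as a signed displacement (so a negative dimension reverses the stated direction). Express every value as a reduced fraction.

Apply edit: d4 := 2/5
  d6 = d3/4 - d1*3 = -52
  d7 = d1 - d5 = 52/3
  d8 = d1*5 - d4/3 = 1348/15
  d9 = d4*2 = 4/5
  d10 = d5/2 - d4*4 + d7 = 241/15
  d11 = d5/4 + d7 = 35/2
  d12 = d1 + d2/3 = 109/6
Walk from origin (0, 0):
  seg 1: down by d10 = 241/15 → (0, -241/15)
  seg 2: right by d9 = 4/5 → (4/5, -241/15)
  seg 3: up by d1 = 18 → (4/5, 29/15)
  seg 4: up by d9 = 4/5 → (4/5, 41/15)
  seg 5: right by d7 = 52/3 → (272/15, 41/15)
  seg 6: left by d1 = 18 → (2/15, 41/15)
  seg 7: left by d8 = 1348/15 → (-1346/15, 41/15)
  seg 8: up by d1 = 18 → (-1346/15, 311/15)

d6 = -52
d7 = 52/3
d8 = 1348/15
d9 = 4/5
d10 = 241/15
d11 = 35/2
d12 = 109/6
endpoint = (-1346/15, 311/15)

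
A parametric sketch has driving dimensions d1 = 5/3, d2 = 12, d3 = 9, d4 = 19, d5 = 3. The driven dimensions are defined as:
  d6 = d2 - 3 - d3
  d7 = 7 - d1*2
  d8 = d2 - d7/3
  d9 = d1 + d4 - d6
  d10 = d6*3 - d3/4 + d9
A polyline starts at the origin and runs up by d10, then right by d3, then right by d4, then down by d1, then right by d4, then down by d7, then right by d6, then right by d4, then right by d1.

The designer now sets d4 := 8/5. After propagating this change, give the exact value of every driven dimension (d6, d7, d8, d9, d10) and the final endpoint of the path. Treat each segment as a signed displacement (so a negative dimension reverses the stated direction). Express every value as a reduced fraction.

Apply edit: d4 := 8/5
  d6 = d2 - 3 - d3 = 0
  d7 = 7 - d1*2 = 11/3
  d8 = d2 - d7/3 = 97/9
  d9 = d1 + d4 - d6 = 49/15
  d10 = d6*3 - d3/4 + d9 = 61/60
Walk from origin (0, 0):
  seg 1: up by d10 = 61/60 → (0, 61/60)
  seg 2: right by d3 = 9 → (9, 61/60)
  seg 3: right by d4 = 8/5 → (53/5, 61/60)
  seg 4: down by d1 = 5/3 → (53/5, -13/20)
  seg 5: right by d4 = 8/5 → (61/5, -13/20)
  seg 6: down by d7 = 11/3 → (61/5, -259/60)
  seg 7: right by d6 = 0 → (61/5, -259/60)
  seg 8: right by d4 = 8/5 → (69/5, -259/60)
  seg 9: right by d1 = 5/3 → (232/15, -259/60)

d6 = 0
d7 = 11/3
d8 = 97/9
d9 = 49/15
d10 = 61/60
endpoint = (232/15, -259/60)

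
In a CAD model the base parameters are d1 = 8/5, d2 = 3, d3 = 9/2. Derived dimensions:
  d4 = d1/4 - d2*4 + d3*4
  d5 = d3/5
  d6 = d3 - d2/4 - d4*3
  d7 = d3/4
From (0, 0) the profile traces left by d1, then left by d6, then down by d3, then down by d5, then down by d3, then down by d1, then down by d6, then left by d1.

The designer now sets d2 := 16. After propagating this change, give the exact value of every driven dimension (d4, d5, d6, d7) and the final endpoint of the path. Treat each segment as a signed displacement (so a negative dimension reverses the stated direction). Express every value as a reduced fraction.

d4 = -228/5
d5 = 9/10
d6 = 1373/10
d7 = 9/8
endpoint = (-281/2, -744/5)

Apply edit: d2 := 16
  d4 = d1/4 - d2*4 + d3*4 = -228/5
  d5 = d3/5 = 9/10
  d6 = d3 - d2/4 - d4*3 = 1373/10
  d7 = d3/4 = 9/8
Walk from origin (0, 0):
  seg 1: left by d1 = 8/5 → (-8/5, 0)
  seg 2: left by d6 = 1373/10 → (-1389/10, 0)
  seg 3: down by d3 = 9/2 → (-1389/10, -9/2)
  seg 4: down by d5 = 9/10 → (-1389/10, -27/5)
  seg 5: down by d3 = 9/2 → (-1389/10, -99/10)
  seg 6: down by d1 = 8/5 → (-1389/10, -23/2)
  seg 7: down by d6 = 1373/10 → (-1389/10, -744/5)
  seg 8: left by d1 = 8/5 → (-281/2, -744/5)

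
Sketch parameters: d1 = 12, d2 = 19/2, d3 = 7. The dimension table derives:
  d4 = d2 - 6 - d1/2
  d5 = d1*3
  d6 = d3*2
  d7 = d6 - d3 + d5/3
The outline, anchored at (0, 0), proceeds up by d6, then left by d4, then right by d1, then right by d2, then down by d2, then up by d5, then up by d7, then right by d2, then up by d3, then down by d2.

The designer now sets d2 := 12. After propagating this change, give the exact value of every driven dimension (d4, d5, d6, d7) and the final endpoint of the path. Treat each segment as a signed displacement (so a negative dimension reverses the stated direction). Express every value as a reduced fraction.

d4 = 0
d5 = 36
d6 = 14
d7 = 19
endpoint = (36, 52)

Apply edit: d2 := 12
  d4 = d2 - 6 - d1/2 = 0
  d5 = d1*3 = 36
  d6 = d3*2 = 14
  d7 = d6 - d3 + d5/3 = 19
Walk from origin (0, 0):
  seg 1: up by d6 = 14 → (0, 14)
  seg 2: left by d4 = 0 → (0, 14)
  seg 3: right by d1 = 12 → (12, 14)
  seg 4: right by d2 = 12 → (24, 14)
  seg 5: down by d2 = 12 → (24, 2)
  seg 6: up by d5 = 36 → (24, 38)
  seg 7: up by d7 = 19 → (24, 57)
  seg 8: right by d2 = 12 → (36, 57)
  seg 9: up by d3 = 7 → (36, 64)
  seg 10: down by d2 = 12 → (36, 52)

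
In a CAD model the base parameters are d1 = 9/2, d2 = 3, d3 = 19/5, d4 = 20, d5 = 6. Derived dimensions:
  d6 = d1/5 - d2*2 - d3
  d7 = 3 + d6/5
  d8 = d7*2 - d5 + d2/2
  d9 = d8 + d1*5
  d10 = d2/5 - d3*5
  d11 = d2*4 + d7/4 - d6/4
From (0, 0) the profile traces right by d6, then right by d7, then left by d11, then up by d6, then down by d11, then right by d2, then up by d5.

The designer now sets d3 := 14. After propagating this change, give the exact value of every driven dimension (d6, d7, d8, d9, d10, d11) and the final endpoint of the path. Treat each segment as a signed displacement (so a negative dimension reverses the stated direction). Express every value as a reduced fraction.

Apply edit: d3 := 14
  d6 = d1/5 - d2*2 - d3 = -191/10
  d7 = 3 + d6/5 = -41/50
  d8 = d7*2 - d5 + d2/2 = -307/50
  d9 = d8 + d1*5 = 409/25
  d10 = d2/5 - d3*5 = -347/5
  d11 = d2*4 + d7/4 - d6/4 = 1657/100
Walk from origin (0, 0):
  seg 1: right by d6 = -191/10 → (-191/10, 0)
  seg 2: right by d7 = -41/50 → (-498/25, 0)
  seg 3: left by d11 = 1657/100 → (-3649/100, 0)
  seg 4: up by d6 = -191/10 → (-3649/100, -191/10)
  seg 5: down by d11 = 1657/100 → (-3649/100, -3567/100)
  seg 6: right by d2 = 3 → (-3349/100, -3567/100)
  seg 7: up by d5 = 6 → (-3349/100, -2967/100)

d6 = -191/10
d7 = -41/50
d8 = -307/50
d9 = 409/25
d10 = -347/5
d11 = 1657/100
endpoint = (-3349/100, -2967/100)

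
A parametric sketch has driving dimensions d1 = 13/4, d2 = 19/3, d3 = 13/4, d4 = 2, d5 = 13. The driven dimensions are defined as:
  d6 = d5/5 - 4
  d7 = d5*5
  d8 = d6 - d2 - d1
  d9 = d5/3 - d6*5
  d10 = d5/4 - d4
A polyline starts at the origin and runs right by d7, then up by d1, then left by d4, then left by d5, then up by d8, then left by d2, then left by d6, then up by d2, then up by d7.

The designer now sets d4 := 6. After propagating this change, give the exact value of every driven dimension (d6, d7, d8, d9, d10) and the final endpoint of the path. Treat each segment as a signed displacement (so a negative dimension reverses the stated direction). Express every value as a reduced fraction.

d6 = -7/5
d7 = 65
d8 = -659/60
d9 = 34/3
d10 = -11/4
endpoint = (616/15, 318/5)

Apply edit: d4 := 6
  d6 = d5/5 - 4 = -7/5
  d7 = d5*5 = 65
  d8 = d6 - d2 - d1 = -659/60
  d9 = d5/3 - d6*5 = 34/3
  d10 = d5/4 - d4 = -11/4
Walk from origin (0, 0):
  seg 1: right by d7 = 65 → (65, 0)
  seg 2: up by d1 = 13/4 → (65, 13/4)
  seg 3: left by d4 = 6 → (59, 13/4)
  seg 4: left by d5 = 13 → (46, 13/4)
  seg 5: up by d8 = -659/60 → (46, -116/15)
  seg 6: left by d2 = 19/3 → (119/3, -116/15)
  seg 7: left by d6 = -7/5 → (616/15, -116/15)
  seg 8: up by d2 = 19/3 → (616/15, -7/5)
  seg 9: up by d7 = 65 → (616/15, 318/5)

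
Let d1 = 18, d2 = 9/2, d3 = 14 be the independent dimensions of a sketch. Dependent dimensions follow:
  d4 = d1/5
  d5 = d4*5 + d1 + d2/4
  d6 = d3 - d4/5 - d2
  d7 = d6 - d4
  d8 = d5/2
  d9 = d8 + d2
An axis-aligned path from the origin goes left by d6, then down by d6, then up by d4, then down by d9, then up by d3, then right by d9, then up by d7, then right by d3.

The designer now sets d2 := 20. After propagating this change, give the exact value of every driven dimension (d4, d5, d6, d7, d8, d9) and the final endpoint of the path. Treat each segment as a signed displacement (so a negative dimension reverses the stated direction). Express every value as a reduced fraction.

d4 = 18/5
d5 = 41
d6 = -168/25
d7 = -258/25
d8 = 41/2
d9 = 81/2
endpoint = (3061/50, -53/2)

Apply edit: d2 := 20
  d4 = d1/5 = 18/5
  d5 = d4*5 + d1 + d2/4 = 41
  d6 = d3 - d4/5 - d2 = -168/25
  d7 = d6 - d4 = -258/25
  d8 = d5/2 = 41/2
  d9 = d8 + d2 = 81/2
Walk from origin (0, 0):
  seg 1: left by d6 = -168/25 → (168/25, 0)
  seg 2: down by d6 = -168/25 → (168/25, 168/25)
  seg 3: up by d4 = 18/5 → (168/25, 258/25)
  seg 4: down by d9 = 81/2 → (168/25, -1509/50)
  seg 5: up by d3 = 14 → (168/25, -809/50)
  seg 6: right by d9 = 81/2 → (2361/50, -809/50)
  seg 7: up by d7 = -258/25 → (2361/50, -53/2)
  seg 8: right by d3 = 14 → (3061/50, -53/2)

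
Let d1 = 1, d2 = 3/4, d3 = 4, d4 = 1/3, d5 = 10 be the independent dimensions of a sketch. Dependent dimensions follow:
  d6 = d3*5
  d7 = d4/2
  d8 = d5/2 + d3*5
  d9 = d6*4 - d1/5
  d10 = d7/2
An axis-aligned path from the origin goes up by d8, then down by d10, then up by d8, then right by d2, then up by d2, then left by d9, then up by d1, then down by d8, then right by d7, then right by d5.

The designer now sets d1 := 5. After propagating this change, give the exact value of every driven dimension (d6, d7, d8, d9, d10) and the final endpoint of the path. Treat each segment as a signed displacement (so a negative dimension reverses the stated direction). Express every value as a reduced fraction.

d6 = 20
d7 = 1/6
d8 = 25
d9 = 79
d10 = 1/12
endpoint = (-817/12, 92/3)

Apply edit: d1 := 5
  d6 = d3*5 = 20
  d7 = d4/2 = 1/6
  d8 = d5/2 + d3*5 = 25
  d9 = d6*4 - d1/5 = 79
  d10 = d7/2 = 1/12
Walk from origin (0, 0):
  seg 1: up by d8 = 25 → (0, 25)
  seg 2: down by d10 = 1/12 → (0, 299/12)
  seg 3: up by d8 = 25 → (0, 599/12)
  seg 4: right by d2 = 3/4 → (3/4, 599/12)
  seg 5: up by d2 = 3/4 → (3/4, 152/3)
  seg 6: left by d9 = 79 → (-313/4, 152/3)
  seg 7: up by d1 = 5 → (-313/4, 167/3)
  seg 8: down by d8 = 25 → (-313/4, 92/3)
  seg 9: right by d7 = 1/6 → (-937/12, 92/3)
  seg 10: right by d5 = 10 → (-817/12, 92/3)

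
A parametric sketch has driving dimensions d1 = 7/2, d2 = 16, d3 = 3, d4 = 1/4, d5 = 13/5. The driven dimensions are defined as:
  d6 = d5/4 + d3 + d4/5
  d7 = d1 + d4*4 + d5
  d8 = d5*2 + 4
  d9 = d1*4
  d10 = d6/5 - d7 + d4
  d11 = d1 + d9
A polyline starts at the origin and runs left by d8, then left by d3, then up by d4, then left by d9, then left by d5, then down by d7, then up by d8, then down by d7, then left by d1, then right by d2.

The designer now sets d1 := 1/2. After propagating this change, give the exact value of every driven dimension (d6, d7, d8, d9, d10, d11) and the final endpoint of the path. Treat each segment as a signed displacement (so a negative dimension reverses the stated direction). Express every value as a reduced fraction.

d6 = 37/10
d7 = 41/10
d8 = 46/5
d9 = 2
d10 = -311/100
d11 = 5/2
endpoint = (-13/10, 5/4)

Apply edit: d1 := 1/2
  d6 = d5/4 + d3 + d4/5 = 37/10
  d7 = d1 + d4*4 + d5 = 41/10
  d8 = d5*2 + 4 = 46/5
  d9 = d1*4 = 2
  d10 = d6/5 - d7 + d4 = -311/100
  d11 = d1 + d9 = 5/2
Walk from origin (0, 0):
  seg 1: left by d8 = 46/5 → (-46/5, 0)
  seg 2: left by d3 = 3 → (-61/5, 0)
  seg 3: up by d4 = 1/4 → (-61/5, 1/4)
  seg 4: left by d9 = 2 → (-71/5, 1/4)
  seg 5: left by d5 = 13/5 → (-84/5, 1/4)
  seg 6: down by d7 = 41/10 → (-84/5, -77/20)
  seg 7: up by d8 = 46/5 → (-84/5, 107/20)
  seg 8: down by d7 = 41/10 → (-84/5, 5/4)
  seg 9: left by d1 = 1/2 → (-173/10, 5/4)
  seg 10: right by d2 = 16 → (-13/10, 5/4)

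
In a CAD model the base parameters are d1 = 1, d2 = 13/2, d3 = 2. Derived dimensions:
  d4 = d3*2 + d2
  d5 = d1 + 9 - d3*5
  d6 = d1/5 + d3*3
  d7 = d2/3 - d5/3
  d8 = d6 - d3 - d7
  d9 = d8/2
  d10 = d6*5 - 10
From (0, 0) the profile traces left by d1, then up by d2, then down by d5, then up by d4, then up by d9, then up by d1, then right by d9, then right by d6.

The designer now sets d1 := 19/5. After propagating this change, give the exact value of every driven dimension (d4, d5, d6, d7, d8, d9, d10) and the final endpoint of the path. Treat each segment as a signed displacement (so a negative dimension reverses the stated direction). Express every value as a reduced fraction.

d4 = 21/2
d5 = 14/5
d6 = 169/25
d7 = 37/30
d8 = 529/150
d9 = 529/300
d10 = 119/5
endpoint = (1417/300, 5929/300)

Apply edit: d1 := 19/5
  d4 = d3*2 + d2 = 21/2
  d5 = d1 + 9 - d3*5 = 14/5
  d6 = d1/5 + d3*3 = 169/25
  d7 = d2/3 - d5/3 = 37/30
  d8 = d6 - d3 - d7 = 529/150
  d9 = d8/2 = 529/300
  d10 = d6*5 - 10 = 119/5
Walk from origin (0, 0):
  seg 1: left by d1 = 19/5 → (-19/5, 0)
  seg 2: up by d2 = 13/2 → (-19/5, 13/2)
  seg 3: down by d5 = 14/5 → (-19/5, 37/10)
  seg 4: up by d4 = 21/2 → (-19/5, 71/5)
  seg 5: up by d9 = 529/300 → (-19/5, 4789/300)
  seg 6: up by d1 = 19/5 → (-19/5, 5929/300)
  seg 7: right by d9 = 529/300 → (-611/300, 5929/300)
  seg 8: right by d6 = 169/25 → (1417/300, 5929/300)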